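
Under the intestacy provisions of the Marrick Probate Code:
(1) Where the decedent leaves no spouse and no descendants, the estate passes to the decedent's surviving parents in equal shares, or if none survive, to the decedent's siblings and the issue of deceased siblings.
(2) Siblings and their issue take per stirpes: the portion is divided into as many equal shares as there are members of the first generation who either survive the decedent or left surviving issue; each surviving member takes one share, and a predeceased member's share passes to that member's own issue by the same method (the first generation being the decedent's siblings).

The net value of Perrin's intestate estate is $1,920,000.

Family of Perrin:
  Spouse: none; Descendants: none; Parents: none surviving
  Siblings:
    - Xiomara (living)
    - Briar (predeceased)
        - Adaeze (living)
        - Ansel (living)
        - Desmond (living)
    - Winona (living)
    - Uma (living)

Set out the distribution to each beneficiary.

The entire $1,920,000 passes to the siblings and their issue.
That amount ($1,920,000) is divided into 4 shares of $480,000: Xiomara, Winona, and Uma each take $480,000; Briar's $480,000 share passes to Briar's issue.
Briar's share ($480,000) is divided into 3 shares of $160,000: Adaeze, Ansel, and Desmond each take $160,000.

Xiomara: $480,000; Adaeze: $160,000; Ansel: $160,000; Desmond: $160,000; Winona: $480,000; Uma: $480,000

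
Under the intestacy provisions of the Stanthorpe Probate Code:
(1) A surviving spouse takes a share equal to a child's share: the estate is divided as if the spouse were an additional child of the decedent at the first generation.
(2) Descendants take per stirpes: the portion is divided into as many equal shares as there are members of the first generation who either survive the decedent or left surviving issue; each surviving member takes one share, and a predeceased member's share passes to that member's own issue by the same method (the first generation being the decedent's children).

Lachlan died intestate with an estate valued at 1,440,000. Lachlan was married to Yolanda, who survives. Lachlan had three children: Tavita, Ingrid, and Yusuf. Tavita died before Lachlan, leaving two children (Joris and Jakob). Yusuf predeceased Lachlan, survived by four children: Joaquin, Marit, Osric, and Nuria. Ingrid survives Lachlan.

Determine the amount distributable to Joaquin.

Joaquin receives 90,000.

The spouse counts as an additional share at the children's level, so there are 4 primary shares of 360,000. Yolanda takes one such share (360,000).
The children's combined portion (1,080,000) is divided into 3 shares of 360,000: Ingrid takes 360,000; Tavita's 360,000 share passes to Tavita's issue; Yusuf's 360,000 share passes to Yusuf's issue.
Tavita's share (360,000) is divided into 2 shares of 180,000: Joris and Jakob each take 180,000.
Yusuf's share (360,000) is divided into 4 shares of 90,000: Joaquin, Marit, Osric, and Nuria each take 90,000.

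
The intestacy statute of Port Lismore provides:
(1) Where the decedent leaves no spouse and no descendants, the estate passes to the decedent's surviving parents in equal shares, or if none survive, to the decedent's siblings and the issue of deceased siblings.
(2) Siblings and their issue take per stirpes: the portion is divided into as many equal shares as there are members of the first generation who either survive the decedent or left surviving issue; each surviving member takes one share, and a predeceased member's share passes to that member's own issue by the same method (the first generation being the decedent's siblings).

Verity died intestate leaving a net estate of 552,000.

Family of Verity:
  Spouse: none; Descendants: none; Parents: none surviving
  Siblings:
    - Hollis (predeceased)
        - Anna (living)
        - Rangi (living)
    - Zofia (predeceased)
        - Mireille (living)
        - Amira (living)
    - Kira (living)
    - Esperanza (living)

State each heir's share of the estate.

The entire 552,000 passes to the siblings and their issue.
That amount (552,000) is divided into 4 shares of 138,000: Kira and Esperanza each take 138,000; Hollis's 138,000 share passes to Hollis's issue; Zofia's 138,000 share passes to Zofia's issue.
Hollis's share (138,000) is divided into 2 shares of 69,000: Anna and Rangi each take 69,000.
Zofia's share (138,000) is divided into 2 shares of 69,000: Mireille and Amira each take 69,000.

Anna: 69,000; Rangi: 69,000; Mireille: 69,000; Amira: 69,000; Kira: 138,000; Esperanza: 138,000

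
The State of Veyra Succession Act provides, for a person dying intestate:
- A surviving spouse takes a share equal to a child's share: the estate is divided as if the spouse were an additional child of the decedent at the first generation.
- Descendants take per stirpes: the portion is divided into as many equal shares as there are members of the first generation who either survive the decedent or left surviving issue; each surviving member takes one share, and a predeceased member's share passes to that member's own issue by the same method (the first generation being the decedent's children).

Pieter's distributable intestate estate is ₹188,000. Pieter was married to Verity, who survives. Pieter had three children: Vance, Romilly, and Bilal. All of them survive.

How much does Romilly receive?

The spouse counts as an additional share at the children's level, so there are 4 primary shares of ₹47,000. Verity takes one such share (₹47,000).
The children's combined portion (₹141,000) is divided into 3 shares of ₹47,000: Vance, Romilly, and Bilal each take ₹47,000.

Romilly receives ₹47,000.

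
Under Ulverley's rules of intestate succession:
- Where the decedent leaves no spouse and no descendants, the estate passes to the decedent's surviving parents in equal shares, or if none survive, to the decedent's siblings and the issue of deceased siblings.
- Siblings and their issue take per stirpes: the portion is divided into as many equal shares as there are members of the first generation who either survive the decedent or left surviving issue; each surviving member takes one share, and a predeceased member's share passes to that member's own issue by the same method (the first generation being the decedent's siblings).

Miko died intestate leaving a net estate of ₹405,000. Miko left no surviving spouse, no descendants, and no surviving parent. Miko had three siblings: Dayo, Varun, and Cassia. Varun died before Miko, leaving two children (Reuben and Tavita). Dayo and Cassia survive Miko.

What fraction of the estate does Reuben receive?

Reuben receives 1/6 of the estate.

The entire ₹405,000 passes to the siblings and their issue.
That amount (₹405,000) is divided into 3 shares of ₹135,000: Dayo and Cassia each take ₹135,000; Varun's ₹135,000 share passes to Varun's issue.
Varun's share (₹135,000) is divided into 2 shares of ₹67,500: Reuben and Tavita each take ₹67,500.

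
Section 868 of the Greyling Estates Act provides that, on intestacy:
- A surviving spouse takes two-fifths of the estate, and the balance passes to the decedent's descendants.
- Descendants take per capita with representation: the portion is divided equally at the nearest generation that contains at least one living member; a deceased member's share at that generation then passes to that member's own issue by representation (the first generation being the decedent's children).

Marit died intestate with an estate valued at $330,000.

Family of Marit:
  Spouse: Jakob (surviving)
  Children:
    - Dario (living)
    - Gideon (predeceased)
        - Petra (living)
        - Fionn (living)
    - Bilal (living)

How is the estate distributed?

Jakob: $132,000; Dario: $66,000; Petra: $33,000; Fionn: $33,000; Bilal: $66,000

Jakob takes two-fifths of $330,000 = $132,000. The remaining $198,000 passes to the descendants.
The descendants' portion ($198,000) is divided into 3 shares of $66,000: Dario and Bilal each take $66,000; Gideon's $66,000 share passes to Gideon's issue.
Gideon's share ($66,000) is divided into 2 shares of $33,000: Petra and Fionn each take $33,000.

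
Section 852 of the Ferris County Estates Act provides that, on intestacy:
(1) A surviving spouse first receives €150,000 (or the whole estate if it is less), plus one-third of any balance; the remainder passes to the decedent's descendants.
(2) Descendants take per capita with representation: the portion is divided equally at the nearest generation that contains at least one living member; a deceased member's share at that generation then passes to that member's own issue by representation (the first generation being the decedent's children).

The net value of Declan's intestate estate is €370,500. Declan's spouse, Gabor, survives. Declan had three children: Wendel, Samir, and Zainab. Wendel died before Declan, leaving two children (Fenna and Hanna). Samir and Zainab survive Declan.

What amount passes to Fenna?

Fenna receives €24,500.

Gabor first takes €150,000, leaving a balance of €220,500. Gabor then takes one-third of the balance (€73,500), for a total of €223,500. The remaining €147,000 passes to the descendants.
The descendants' portion (€147,000) is divided into 3 shares of €49,000: Samir and Zainab each take €49,000; Wendel's €49,000 share passes to Wendel's issue.
Wendel's share (€49,000) is divided into 2 shares of €24,500: Fenna and Hanna each take €24,500.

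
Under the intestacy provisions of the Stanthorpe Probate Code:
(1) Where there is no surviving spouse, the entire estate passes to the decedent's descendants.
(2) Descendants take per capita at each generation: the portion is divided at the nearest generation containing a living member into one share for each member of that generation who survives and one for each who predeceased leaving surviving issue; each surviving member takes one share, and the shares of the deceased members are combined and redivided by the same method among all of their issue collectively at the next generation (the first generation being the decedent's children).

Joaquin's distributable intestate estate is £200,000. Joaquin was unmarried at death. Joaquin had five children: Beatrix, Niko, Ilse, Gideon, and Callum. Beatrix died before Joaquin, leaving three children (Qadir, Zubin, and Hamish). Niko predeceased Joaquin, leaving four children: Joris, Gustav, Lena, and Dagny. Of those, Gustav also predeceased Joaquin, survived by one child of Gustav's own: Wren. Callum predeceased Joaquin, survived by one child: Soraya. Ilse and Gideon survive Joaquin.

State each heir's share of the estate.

Qadir: £15,000; Zubin: £15,000; Hamish: £15,000; Joris: £15,000; Wren: £15,000; Lena: £15,000; Dagny: £15,000; Ilse: £40,000; Gideon: £40,000; Soraya: £15,000

The entire £200,000 passes to the descendants.
That amount (£200,000) is divided at the children's generation into 5 shares of £40,000. Ilse and Gideon each take £40,000. The 3 shares of the deceased (Beatrix, Niko, and Callum) are combined into a pool of £120,000.
That pool (£120,000) is divided at the grandchildren's generation into 8 shares of £15,000. Qadir, Zubin, Hamish, Joris, Lena, Dagny, and Soraya each take £15,000. The remaining share for the deceased Gustav (£15,000) is carried to the next generation.
That pool (£15,000) passes entirely to Wren, the sole taker at the great-grandchildren's generation.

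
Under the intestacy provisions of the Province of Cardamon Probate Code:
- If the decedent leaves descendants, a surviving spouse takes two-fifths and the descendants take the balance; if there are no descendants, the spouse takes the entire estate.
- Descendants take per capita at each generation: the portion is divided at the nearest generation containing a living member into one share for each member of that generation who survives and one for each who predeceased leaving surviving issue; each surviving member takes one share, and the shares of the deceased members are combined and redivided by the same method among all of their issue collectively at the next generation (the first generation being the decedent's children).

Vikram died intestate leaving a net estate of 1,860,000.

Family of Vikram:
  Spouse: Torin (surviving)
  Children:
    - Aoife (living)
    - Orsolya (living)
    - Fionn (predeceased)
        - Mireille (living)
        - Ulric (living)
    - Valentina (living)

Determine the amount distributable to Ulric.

Ulric receives 139,500.

Torin takes two-fifths of 1,860,000 = 744,000. The remaining 1,116,000 passes to the descendants.
The descendants' portion (1,116,000) is divided at the children's generation into 4 shares of 279,000. Aoife, Orsolya, and Valentina each take 279,000. The remaining share for the deceased Fionn (279,000) is carried to the next generation.
That pool (279,000) is divided at the grandchildren's generation equally among Mireille and Ulric: 139,500 each.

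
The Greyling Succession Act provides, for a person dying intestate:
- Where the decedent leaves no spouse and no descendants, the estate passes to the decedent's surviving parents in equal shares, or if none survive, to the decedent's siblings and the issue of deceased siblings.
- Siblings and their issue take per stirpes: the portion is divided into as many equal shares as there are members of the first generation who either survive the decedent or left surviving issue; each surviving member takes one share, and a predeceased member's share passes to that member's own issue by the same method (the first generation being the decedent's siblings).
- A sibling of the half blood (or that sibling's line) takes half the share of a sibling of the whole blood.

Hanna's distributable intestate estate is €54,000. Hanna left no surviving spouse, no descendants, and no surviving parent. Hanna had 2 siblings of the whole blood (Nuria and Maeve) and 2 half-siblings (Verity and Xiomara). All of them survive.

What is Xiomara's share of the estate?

The entire €54,000 passes to the siblings and their issue.
Counting each half-blood sibling's line as half a unit, there are 3 units in €54,000, so one unit is €18,000. Whole-blood lines (Nuria and Maeve) take €18,000 each; half-blood lines (Verity and Xiomara) take €9,000 each.

Xiomara receives €9,000.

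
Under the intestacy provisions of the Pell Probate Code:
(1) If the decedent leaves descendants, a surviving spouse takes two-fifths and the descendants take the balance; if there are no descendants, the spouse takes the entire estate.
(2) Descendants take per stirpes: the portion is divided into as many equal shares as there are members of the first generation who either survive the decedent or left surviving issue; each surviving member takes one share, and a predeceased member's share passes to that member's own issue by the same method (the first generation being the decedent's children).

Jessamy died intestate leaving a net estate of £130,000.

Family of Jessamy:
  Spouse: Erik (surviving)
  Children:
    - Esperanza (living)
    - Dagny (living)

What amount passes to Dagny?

Dagny receives £39,000.

Erik takes two-fifths of £130,000 = £52,000. The remaining £78,000 passes to the descendants.
The descendants' portion (£78,000) is divided into 2 shares of £39,000: Esperanza and Dagny each take £39,000.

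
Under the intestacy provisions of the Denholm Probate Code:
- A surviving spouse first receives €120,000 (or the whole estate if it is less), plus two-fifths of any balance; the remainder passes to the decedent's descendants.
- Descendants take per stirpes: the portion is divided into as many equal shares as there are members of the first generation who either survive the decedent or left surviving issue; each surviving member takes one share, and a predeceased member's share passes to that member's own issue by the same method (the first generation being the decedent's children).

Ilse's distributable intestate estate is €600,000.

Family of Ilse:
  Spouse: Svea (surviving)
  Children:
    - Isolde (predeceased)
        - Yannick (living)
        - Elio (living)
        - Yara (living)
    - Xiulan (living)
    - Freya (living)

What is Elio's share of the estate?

Svea first takes €120,000, leaving a balance of €480,000. Svea then takes two-fifths of the balance (€192,000), for a total of €312,000. The remaining €288,000 passes to the descendants.
The descendants' portion (€288,000) is divided into 3 shares of €96,000: Xiulan and Freya each take €96,000; Isolde's €96,000 share passes to Isolde's issue.
Isolde's share (€96,000) is divided into 3 shares of €32,000: Yannick, Elio, and Yara each take €32,000.

Elio receives €32,000.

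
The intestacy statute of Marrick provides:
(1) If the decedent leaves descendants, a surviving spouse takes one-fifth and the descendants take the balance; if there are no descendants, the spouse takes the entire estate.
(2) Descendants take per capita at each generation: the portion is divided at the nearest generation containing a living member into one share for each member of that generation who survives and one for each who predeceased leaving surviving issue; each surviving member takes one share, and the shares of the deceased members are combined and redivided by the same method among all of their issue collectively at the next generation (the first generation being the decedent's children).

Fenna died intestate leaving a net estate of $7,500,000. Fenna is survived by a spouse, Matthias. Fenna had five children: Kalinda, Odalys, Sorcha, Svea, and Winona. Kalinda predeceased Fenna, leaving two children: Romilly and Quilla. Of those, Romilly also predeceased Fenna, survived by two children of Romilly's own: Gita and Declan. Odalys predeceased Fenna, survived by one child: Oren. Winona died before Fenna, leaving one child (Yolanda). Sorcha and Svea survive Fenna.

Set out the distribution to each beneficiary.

Matthias: $1,500,000; Gita: $450,000; Declan: $450,000; Quilla: $900,000; Oren: $900,000; Sorcha: $1,200,000; Svea: $1,200,000; Yolanda: $900,000

Matthias takes one-fifth of $7,500,000 = $1,500,000. The remaining $6,000,000 passes to the descendants.
The descendants' portion ($6,000,000) is divided at the children's generation into 5 shares of $1,200,000. Sorcha and Svea each take $1,200,000. The 3 shares of the deceased (Kalinda, Odalys, and Winona) are combined into a pool of $3,600,000.
That pool ($3,600,000) is divided at the grandchildren's generation into 4 shares of $900,000. Quilla, Oren, and Yolanda each take $900,000. The remaining share for the deceased Romilly ($900,000) is carried to the next generation.
That pool ($900,000) is divided at the great-grandchildren's generation equally among Gita and Declan: $450,000 each.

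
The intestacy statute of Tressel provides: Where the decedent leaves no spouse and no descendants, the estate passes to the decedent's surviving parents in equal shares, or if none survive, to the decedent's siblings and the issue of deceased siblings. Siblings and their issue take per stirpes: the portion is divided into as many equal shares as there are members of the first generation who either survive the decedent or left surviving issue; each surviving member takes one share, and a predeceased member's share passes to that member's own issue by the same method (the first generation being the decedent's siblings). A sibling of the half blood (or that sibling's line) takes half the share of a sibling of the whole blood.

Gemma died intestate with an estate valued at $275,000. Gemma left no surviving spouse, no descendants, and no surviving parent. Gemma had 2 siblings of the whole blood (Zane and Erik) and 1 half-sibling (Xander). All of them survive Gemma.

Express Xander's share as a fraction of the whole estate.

Xander receives 1/5 of the estate.

The entire $275,000 passes to the siblings and their issue.
Counting each half-blood sibling's line as half a unit, there are 5/2 units in $275,000, so one unit is $110,000. Whole-blood lines (Zane and Erik) take $110,000 each; half-blood lines (Xander) take $55,000 each.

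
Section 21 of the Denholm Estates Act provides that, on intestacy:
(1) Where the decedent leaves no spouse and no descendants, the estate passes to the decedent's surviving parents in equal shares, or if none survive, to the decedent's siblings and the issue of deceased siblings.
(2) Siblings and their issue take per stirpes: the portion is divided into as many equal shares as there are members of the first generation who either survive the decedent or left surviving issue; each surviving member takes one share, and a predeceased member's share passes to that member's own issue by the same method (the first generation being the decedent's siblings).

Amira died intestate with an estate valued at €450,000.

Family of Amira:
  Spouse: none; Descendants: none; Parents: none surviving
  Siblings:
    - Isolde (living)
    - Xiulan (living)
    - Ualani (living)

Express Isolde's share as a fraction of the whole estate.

Isolde receives 1/3 of the estate.

The entire €450,000 passes to the siblings and their issue.
That amount (€450,000) is divided into 3 shares of €150,000: Isolde, Xiulan, and Ualani each take €150,000.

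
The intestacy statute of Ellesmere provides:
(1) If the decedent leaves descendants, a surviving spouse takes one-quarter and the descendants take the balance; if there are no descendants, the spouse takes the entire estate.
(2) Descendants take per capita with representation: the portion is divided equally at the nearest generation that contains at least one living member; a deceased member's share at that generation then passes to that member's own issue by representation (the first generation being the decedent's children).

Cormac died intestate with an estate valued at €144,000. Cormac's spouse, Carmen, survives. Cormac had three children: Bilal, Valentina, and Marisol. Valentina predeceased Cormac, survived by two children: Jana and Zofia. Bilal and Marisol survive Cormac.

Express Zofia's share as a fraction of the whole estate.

Carmen takes one-quarter of €144,000 = €36,000. The remaining €108,000 passes to the descendants.
The descendants' portion (€108,000) is divided into 3 shares of €36,000: Bilal and Marisol each take €36,000; Valentina's €36,000 share passes to Valentina's issue.
Valentina's share (€36,000) is divided into 2 shares of €18,000: Jana and Zofia each take €18,000.

Zofia receives 1/8 of the estate.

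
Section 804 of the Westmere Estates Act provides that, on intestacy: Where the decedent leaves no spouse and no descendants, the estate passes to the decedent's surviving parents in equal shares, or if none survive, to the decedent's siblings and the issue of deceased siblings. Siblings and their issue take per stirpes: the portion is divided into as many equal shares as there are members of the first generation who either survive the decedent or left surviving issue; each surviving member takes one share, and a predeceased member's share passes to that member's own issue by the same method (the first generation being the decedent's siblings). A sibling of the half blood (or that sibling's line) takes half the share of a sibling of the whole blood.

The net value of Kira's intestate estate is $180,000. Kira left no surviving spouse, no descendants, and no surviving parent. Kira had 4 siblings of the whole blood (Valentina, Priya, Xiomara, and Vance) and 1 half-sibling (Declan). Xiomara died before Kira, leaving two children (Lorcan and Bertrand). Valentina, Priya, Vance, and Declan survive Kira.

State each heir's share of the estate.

Valentina: $40,000; Priya: $40,000; Lorcan: $20,000; Bertrand: $20,000; Vance: $40,000; Declan: $20,000

The entire $180,000 passes to the siblings and their issue.
Counting each half-blood sibling's line as half a unit, there are 9/2 units in $180,000, so one unit is $40,000. Whole-blood lines (Valentina, Priya, Xiomara, and Vance) take $40,000 each; half-blood lines (Declan) take $20,000 each.
Xiomara's share ($40,000) is divided into 2 shares of $20,000: Lorcan and Bertrand each take $20,000.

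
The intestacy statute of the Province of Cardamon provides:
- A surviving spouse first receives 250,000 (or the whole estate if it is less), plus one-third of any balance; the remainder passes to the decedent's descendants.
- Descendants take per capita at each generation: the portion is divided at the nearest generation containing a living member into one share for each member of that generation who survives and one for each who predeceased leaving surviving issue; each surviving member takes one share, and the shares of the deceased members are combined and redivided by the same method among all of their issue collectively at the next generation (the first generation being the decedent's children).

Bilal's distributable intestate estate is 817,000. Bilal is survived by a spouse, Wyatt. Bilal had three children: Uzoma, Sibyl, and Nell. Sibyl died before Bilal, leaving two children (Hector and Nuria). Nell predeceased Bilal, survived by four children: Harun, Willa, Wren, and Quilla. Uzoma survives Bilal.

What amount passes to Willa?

Willa receives 42,000.

Wyatt first takes 250,000, leaving a balance of 567,000. Wyatt then takes one-third of the balance (189,000), for a total of 439,000. The remaining 378,000 passes to the descendants.
The descendants' portion (378,000) is divided at the children's generation into 3 shares of 126,000. Uzoma takes 126,000. The 2 shares of the deceased (Sibyl and Nell) are combined into a pool of 252,000.
That pool (252,000) is divided at the grandchildren's generation equally among Hector, Nuria, Harun, Willa, Wren, and Quilla: 42,000 each.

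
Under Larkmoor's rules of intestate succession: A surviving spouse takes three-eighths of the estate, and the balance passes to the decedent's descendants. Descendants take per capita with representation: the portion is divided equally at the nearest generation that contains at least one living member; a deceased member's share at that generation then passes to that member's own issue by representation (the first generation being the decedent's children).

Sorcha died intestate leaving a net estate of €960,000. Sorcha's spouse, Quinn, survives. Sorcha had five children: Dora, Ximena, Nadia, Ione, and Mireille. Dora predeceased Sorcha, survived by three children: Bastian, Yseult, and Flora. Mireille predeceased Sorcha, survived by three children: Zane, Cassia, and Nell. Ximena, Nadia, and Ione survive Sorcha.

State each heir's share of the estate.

Quinn: €360,000; Bastian: €40,000; Yseult: €40,000; Flora: €40,000; Ximena: €120,000; Nadia: €120,000; Ione: €120,000; Zane: €40,000; Cassia: €40,000; Nell: €40,000

Quinn takes three-eighths of €960,000 = €360,000. The remaining €600,000 passes to the descendants.
The descendants' portion (€600,000) is divided into 5 shares of €120,000: Ximena, Nadia, and Ione each take €120,000; Dora's €120,000 share passes to Dora's issue; Mireille's €120,000 share passes to Mireille's issue.
Dora's share (€120,000) is divided into 3 shares of €40,000: Bastian, Yseult, and Flora each take €40,000.
Mireille's share (€120,000) is divided into 3 shares of €40,000: Zane, Cassia, and Nell each take €40,000.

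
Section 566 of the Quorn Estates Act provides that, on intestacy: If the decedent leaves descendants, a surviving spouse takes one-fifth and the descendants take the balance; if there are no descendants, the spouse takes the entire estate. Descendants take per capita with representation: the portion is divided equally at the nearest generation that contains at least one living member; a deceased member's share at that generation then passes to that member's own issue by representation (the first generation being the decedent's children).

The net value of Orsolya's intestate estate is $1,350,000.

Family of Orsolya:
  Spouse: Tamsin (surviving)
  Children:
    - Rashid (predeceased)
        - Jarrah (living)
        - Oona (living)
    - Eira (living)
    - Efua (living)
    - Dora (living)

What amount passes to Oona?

Tamsin takes one-fifth of $1,350,000 = $270,000. The remaining $1,080,000 passes to the descendants.
The descendants' portion ($1,080,000) is divided into 4 shares of $270,000: Eira, Efua, and Dora each take $270,000; Rashid's $270,000 share passes to Rashid's issue.
Rashid's share ($270,000) is divided into 2 shares of $135,000: Jarrah and Oona each take $135,000.

Oona receives $135,000.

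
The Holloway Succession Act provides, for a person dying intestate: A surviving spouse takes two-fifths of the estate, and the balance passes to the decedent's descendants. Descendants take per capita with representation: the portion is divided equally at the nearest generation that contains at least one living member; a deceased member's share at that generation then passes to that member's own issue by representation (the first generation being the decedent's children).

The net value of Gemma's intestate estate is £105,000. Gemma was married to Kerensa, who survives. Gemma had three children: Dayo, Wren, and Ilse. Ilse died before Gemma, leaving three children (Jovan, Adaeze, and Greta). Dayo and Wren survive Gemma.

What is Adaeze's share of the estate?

Kerensa takes two-fifths of £105,000 = £42,000. The remaining £63,000 passes to the descendants.
The descendants' portion (£63,000) is divided into 3 shares of £21,000: Dayo and Wren each take £21,000; Ilse's £21,000 share passes to Ilse's issue.
Ilse's share (£21,000) is divided into 3 shares of £7,000: Jovan, Adaeze, and Greta each take £7,000.

Adaeze receives £7,000.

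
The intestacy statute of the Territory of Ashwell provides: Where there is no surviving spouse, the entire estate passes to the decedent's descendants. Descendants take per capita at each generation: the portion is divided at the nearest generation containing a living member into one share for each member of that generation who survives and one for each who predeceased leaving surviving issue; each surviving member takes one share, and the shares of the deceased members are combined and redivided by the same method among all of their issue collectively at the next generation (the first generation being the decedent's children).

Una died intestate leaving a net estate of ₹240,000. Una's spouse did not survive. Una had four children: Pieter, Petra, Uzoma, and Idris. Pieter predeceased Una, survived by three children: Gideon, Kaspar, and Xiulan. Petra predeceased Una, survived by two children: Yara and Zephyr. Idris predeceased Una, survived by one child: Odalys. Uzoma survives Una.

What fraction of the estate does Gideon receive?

Gideon receives 1/8 of the estate.

The entire ₹240,000 passes to the descendants.
That amount (₹240,000) is divided at the children's generation into 4 shares of ₹60,000. Uzoma takes ₹60,000. The 3 shares of the deceased (Pieter, Petra, and Idris) are combined into a pool of ₹180,000.
That pool (₹180,000) is divided at the grandchildren's generation equally among Gideon, Kaspar, Xiulan, Yara, Zephyr, and Odalys: ₹30,000 each.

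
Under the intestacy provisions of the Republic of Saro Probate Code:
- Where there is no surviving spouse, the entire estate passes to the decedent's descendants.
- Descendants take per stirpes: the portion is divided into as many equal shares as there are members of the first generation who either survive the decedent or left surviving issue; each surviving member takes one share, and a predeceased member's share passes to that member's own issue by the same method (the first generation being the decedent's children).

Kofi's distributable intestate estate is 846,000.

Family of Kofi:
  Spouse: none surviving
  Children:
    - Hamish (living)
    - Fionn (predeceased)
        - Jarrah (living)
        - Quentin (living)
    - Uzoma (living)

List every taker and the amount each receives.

The entire 846,000 passes to the descendants.
That amount (846,000) is divided into 3 shares of 282,000: Hamish and Uzoma each take 282,000; Fionn's 282,000 share passes to Fionn's issue.
Fionn's share (282,000) is divided into 2 shares of 141,000: Jarrah and Quentin each take 141,000.

Hamish: 282,000; Jarrah: 141,000; Quentin: 141,000; Uzoma: 282,000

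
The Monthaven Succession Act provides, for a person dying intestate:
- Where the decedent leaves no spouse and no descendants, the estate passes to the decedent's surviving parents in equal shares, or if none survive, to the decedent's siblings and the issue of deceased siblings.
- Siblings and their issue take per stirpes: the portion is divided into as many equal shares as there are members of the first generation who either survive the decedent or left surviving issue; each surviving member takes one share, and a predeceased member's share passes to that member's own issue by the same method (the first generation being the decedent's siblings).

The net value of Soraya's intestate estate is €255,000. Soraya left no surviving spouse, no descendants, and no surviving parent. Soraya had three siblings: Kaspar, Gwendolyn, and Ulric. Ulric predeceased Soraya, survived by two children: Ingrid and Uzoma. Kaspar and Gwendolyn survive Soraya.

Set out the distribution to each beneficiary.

The entire €255,000 passes to the siblings and their issue.
That amount (€255,000) is divided into 3 shares of €85,000: Kaspar and Gwendolyn each take €85,000; Ulric's €85,000 share passes to Ulric's issue.
Ulric's share (€85,000) is divided into 2 shares of €42,500: Ingrid and Uzoma each take €42,500.

Kaspar: €85,000; Gwendolyn: €85,000; Ingrid: €42,500; Uzoma: €42,500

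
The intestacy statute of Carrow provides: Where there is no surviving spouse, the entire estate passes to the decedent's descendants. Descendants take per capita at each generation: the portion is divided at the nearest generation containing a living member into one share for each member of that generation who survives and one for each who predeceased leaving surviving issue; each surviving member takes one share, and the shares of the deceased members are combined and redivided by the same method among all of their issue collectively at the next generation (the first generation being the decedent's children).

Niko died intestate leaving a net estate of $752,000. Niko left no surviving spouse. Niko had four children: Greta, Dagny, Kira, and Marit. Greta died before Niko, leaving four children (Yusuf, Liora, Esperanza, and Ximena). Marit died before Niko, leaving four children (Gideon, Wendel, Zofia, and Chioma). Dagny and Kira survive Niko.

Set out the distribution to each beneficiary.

The entire $752,000 passes to the descendants.
That amount ($752,000) is divided at the children's generation into 4 shares of $188,000. Dagny and Kira each take $188,000. The 2 shares of the deceased (Greta and Marit) are combined into a pool of $376,000.
That pool ($376,000) is divided at the grandchildren's generation equally among Yusuf, Liora, Esperanza, Ximena, Gideon, Wendel, Zofia, and Chioma: $47,000 each.

Yusuf: $47,000; Liora: $47,000; Esperanza: $47,000; Ximena: $47,000; Dagny: $188,000; Kira: $188,000; Gideon: $47,000; Wendel: $47,000; Zofia: $47,000; Chioma: $47,000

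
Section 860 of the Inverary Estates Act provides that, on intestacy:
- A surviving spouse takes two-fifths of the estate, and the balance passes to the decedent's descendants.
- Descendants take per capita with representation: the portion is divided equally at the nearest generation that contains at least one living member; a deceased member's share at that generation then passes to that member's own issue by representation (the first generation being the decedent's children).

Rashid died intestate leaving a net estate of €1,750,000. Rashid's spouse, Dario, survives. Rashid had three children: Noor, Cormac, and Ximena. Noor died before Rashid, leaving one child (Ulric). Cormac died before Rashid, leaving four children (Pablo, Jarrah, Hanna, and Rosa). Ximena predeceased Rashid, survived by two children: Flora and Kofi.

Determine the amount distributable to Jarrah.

Jarrah receives €150,000.

Dario takes two-fifths of €1,750,000 = €700,000. The remaining €1,050,000 passes to the descendants.
No child survives, so the initial division is made at the grandchildren's generation.
The descendants' portion (€1,050,000) is divided into 7 shares of €150,000: Ulric, Pablo, Jarrah, Hanna, Rosa, Flora, and Kofi each take €150,000.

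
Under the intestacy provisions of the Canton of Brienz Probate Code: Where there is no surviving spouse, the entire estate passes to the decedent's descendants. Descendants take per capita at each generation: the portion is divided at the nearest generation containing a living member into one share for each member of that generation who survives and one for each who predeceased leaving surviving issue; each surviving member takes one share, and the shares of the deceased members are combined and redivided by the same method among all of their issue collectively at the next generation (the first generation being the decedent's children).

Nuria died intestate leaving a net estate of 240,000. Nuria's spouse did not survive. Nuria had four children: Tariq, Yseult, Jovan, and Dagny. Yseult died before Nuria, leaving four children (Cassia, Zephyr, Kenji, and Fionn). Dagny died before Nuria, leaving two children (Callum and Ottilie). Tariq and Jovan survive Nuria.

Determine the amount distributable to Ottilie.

Ottilie receives 20,000.

The entire 240,000 passes to the descendants.
That amount (240,000) is divided at the children's generation into 4 shares of 60,000. Tariq and Jovan each take 60,000. The 2 shares of the deceased (Yseult and Dagny) are combined into a pool of 120,000.
That pool (120,000) is divided at the grandchildren's generation equally among Cassia, Zephyr, Kenji, Fionn, Callum, and Ottilie: 20,000 each.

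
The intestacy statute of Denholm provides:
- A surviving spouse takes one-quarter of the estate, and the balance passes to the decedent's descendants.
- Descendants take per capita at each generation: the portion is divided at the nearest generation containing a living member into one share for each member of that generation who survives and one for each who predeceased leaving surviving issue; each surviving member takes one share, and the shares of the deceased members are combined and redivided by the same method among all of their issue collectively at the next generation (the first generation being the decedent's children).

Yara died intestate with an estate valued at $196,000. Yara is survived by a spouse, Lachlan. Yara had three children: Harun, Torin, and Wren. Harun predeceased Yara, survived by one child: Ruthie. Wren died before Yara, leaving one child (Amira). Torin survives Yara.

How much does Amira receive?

Lachlan takes one-quarter of $196,000 = $49,000. The remaining $147,000 passes to the descendants.
The descendants' portion ($147,000) is divided at the children's generation into 3 shares of $49,000. Torin takes $49,000. The 2 shares of the deceased (Harun and Wren) are combined into a pool of $98,000.
That pool ($98,000) is divided at the grandchildren's generation equally among Ruthie and Amira: $49,000 each.

Amira receives $49,000.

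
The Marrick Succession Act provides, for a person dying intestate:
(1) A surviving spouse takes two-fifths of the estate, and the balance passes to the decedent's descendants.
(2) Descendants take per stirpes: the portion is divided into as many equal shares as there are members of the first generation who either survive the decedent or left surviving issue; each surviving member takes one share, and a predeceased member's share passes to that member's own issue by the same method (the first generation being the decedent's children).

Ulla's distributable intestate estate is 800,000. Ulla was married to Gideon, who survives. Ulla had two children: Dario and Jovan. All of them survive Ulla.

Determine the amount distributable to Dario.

Gideon takes two-fifths of 800,000 = 320,000. The remaining 480,000 passes to the descendants.
The descendants' portion (480,000) is divided into 2 shares of 240,000: Dario and Jovan each take 240,000.

Dario receives 240,000.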